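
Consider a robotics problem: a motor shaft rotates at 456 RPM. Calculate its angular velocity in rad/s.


omega = 456 * 2*pi/60 = 47.7522

47.7522 rad/s


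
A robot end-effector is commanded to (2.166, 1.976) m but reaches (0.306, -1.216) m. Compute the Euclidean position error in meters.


dx = 0.306 - (2.166) = -1.8600, dy = -1.216 - (1.976) = -3.1920
err = sqrt(3.459600 + 10.188864) = 3.6944

3.6944 m


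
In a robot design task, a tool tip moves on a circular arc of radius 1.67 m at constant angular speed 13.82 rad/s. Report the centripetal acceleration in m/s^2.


a_c = omega^2 * r = 13.82^2 * 1.67 = 318.9573

318.9573 m/s^2


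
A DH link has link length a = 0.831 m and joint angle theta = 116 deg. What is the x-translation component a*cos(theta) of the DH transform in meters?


a*cos(theta) = 0.831*cos(116 deg) = -0.3643

-0.3643 m


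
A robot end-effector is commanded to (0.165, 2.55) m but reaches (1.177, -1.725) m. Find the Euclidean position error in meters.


dx = 1.177 - (0.165) = 1.0120, dy = -1.725 - (2.55) = -4.2750
err = sqrt(1.024144 + 18.275625) = 4.3932

4.3932 m


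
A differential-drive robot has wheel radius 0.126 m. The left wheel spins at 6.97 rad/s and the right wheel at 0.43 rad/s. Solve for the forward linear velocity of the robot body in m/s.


v = r*(wR + wL)/2 = 0.126*(0.43 + 6.97)/2 = 0.4662

0.4662 m/s


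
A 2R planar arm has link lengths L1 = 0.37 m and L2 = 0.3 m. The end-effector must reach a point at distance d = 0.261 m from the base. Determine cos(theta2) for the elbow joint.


cos(th2) = (d^2 - L1^2 - L2^2)/(2*L1*L2) = (0.261^2 - 0.37^2 - 0.3^2)/(2*0.37*0.3) = -0.7152

-0.7152


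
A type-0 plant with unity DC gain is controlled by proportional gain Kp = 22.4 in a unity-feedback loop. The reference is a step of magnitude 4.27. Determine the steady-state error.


e_ss = R/(1 + Kp) = 4.27/(1 + 22.4) = 4.27/23.4000 = 0.1825

0.1825


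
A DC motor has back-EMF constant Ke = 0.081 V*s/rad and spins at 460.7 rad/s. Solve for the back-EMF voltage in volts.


V_emf = Ke * omega = 0.081*460.7 = 37.3167

37.3167 V


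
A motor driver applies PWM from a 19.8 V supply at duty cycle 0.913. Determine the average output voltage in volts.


V_avg = V_supply * D = 19.8*0.913 = 18.0774

18.0774 V


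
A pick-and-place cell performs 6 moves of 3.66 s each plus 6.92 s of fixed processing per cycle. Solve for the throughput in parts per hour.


T_cycle = 6*3.66 + 6.92 = 28.8800 s
rate = 3600/T = 124.6537

124.6537 parts/hour


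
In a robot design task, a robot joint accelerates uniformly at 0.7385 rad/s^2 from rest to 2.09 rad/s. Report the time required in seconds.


t = delta_omega / alpha = 2.09 / 0.7385 = 2.8301

2.8301 s


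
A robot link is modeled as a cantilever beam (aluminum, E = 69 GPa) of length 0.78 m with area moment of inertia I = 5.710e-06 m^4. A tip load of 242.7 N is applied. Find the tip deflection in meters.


delta = F*L^3/(3*E*I) = 242.7*0.78^3/(3*6.900e+10*5.710e-06)
      = 115.1737704/1181970 = 9.7442e-05

9.7442e-05 m


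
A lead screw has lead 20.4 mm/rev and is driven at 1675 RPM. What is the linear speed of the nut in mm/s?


v = lead * (RPM/60) = 20.4*1675/60 = 569.5000

569.5000 mm/s


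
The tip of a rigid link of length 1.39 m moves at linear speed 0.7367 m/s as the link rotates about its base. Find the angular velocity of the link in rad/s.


omega = v / L = 0.7367 / 1.39 = 0.5300

0.5300 rad/s


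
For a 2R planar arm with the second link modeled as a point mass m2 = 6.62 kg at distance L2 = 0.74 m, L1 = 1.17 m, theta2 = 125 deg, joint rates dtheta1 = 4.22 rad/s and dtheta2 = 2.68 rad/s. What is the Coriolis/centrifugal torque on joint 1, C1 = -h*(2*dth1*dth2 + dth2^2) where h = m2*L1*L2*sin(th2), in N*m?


h = m2*L1*L2*sin(th2) = 6.62*1.17*0.74*sin(125 deg) = 4.695049
C1 = -h*(2*4.22*2.68 + 2.68^2) = -4.695049*29.8016 = -139.9200

-139.9200 N*m


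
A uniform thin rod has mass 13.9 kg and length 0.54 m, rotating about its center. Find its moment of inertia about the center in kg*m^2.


I = (1/12)*m*L^2 = (1/12)*13.9*0.54^2 = 0.3378

0.3378 kg*m^2


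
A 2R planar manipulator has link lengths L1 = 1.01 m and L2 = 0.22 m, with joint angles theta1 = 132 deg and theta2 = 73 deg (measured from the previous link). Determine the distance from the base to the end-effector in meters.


x = L1*cos(th1) + L2*cos(th1+th2) = -0.875210
y = L1*sin(th1) + L2*sin(th1+th2) = 0.657600
d = sqrt(x^2 + y^2) = sqrt(0.765993 + 0.432438) = 1.0947

1.0947 m


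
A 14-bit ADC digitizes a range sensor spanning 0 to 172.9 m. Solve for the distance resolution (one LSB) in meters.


res = range / 2^n = 172.9/2^14 = 172.9/16384 = 0.0106

0.0106 m


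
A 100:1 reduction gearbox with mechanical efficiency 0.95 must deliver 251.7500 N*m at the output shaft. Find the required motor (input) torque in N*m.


tau_in = tau_out / (N * eta) = 251.7500 / (100 * 0.95) = 2.6500

2.6500 N*m


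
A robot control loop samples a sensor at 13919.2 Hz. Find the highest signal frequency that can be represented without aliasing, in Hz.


f_max = f_s/2 = 13919.2/2 = 6959.6000

6959.6000 Hz


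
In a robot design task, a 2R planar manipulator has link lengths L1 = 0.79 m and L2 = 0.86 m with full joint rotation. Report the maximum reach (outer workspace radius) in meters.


r_max = L1 + L2 = 0.79 + 0.86 = 1.6500

1.6500 m


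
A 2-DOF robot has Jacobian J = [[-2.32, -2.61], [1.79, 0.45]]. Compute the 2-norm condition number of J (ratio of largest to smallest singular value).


JJ^T eigenvalues: trace(JJ^T) = 15.6011, det(JJ^T) = det(J)^2 = 13.16165841
s_max^2 = (15.6011 + sqrt(190.74768757))/2 = 14.70612180
s_min^2 = (15.6011 - sqrt(190.74768757))/2 = 0.89497820
kappa = s_max/s_min = sqrt(14.70612180/0.89497820) = 4.0536

4.0536


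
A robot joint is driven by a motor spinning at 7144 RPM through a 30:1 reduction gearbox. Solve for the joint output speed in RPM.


omega_joint = omega_motor / N = 7144 / 30 = 238.1333

238.1333 RPM


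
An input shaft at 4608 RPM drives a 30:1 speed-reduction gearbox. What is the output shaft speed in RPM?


omega_out = omega_in / N = 4608 / 30 = 153.6000

153.6000 RPM


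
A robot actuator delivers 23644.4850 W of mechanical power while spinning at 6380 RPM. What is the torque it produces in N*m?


omega = 6380 * 2*pi/60 = 668.112038 rad/s
tau = P / omega = 23644.4850 / 668.112038 = 35.3900

35.3900 N*m


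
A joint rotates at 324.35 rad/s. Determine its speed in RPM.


RPM = 324.35 * 60/(2*pi) = 3097.3143

3097.3143 RPM


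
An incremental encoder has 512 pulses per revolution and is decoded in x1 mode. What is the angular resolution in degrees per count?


resolution = 360 / (PPR * 1) = 360 / 512 = 0.7031

0.7031 degrees


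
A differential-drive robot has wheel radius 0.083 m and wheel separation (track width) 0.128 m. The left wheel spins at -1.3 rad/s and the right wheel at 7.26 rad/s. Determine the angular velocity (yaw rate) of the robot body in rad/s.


omega = r*(wR - wL)/L = 0.083*(7.26 - (-1.3))/0.128 = 5.5506

5.5506 rad/s


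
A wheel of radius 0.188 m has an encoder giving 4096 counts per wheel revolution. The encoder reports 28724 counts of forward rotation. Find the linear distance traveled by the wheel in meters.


revs = 28724/4096 = 7.012695
d = revs * 2*pi*r = 7.012695 * 2*pi*0.188 = 8.2837

8.2837 m


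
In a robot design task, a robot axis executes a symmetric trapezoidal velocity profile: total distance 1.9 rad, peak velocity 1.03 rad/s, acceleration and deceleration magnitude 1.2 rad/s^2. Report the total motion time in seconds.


t_acc = v/a = 1.03/1.2 = 0.858333 s
d_acc = v^2/(2a) = 0.442042 rad (each ramp)
d_cruise = 1.9 - 2*0.442042 = 1.015916 rad
t_cruise = 1.015916/1.03 = 0.986326 s
t_total = 2*0.858333 + 0.986326 = 2.7030

2.7030 s


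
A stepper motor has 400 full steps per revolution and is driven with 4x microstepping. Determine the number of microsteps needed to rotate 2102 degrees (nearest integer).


step_size = 360/(400*4) = 360/1600 = 0.225000 deg
n = 2102/(360/1600) = 2102*1600/360 = 9342.2222 -> 9342

9342 steps


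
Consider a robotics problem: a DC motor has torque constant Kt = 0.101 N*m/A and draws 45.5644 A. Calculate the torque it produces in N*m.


tau = Kt * I = 0.101*45.5644 = 4.6020

4.6020 N*m


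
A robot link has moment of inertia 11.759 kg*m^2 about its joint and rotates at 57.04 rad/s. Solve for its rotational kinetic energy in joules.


KE = (1/2)*I*omega^2 = 0.5*11.759*57.04^2 = 19129.3154

19129.3154 J


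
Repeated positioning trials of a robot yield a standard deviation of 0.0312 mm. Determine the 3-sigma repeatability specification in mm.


repeatability = 3*sigma = 3*0.0312 = 0.0936

0.0936 mm


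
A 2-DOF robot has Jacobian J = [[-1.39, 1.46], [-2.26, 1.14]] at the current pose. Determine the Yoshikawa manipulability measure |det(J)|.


det(J) = -1.39*1.14 - (1.46)*(-2.26) = 1.7150
|det(J)| = 1.7150

1.7150


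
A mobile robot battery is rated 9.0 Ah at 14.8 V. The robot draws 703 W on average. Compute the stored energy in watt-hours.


E = capacity * V = 9.0*14.8 = 133.2000

133.2000 Wh


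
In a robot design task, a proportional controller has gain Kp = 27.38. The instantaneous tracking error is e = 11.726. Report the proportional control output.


u_P = Kp * e = 27.38 * 11.726 = 321.0579

321.0579


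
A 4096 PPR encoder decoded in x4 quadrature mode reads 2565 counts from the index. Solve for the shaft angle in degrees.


angle = counts * 360 / (PPR*4) = 2565 * 360 / 16384 = 56.3599

56.3599 degrees


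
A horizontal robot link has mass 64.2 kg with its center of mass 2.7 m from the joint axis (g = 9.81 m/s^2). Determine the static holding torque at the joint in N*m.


tau = m*g*L = 64.2 * 9.81 * 2.7 = 1700.4654

1700.4654 N*m


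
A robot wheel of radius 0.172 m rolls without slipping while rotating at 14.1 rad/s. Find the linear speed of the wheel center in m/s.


v = omega * r = 14.1 * 0.172 = 2.4252

2.4252 m/s


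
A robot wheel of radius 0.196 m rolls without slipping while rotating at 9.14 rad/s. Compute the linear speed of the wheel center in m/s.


v = omega * r = 9.14 * 0.196 = 1.7914

1.7914 m/s


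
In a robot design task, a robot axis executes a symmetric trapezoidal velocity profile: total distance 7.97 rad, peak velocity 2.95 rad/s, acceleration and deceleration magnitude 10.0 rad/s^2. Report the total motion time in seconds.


t_acc = v/a = 2.95/10.0 = 0.295000 s
d_acc = v^2/(2a) = 0.435125 rad (each ramp)
d_cruise = 7.97 - 2*0.435125 = 7.099750 rad
t_cruise = 7.099750/2.95 = 2.406695 s
t_total = 2*0.295000 + 2.406695 = 2.9967

2.9967 s


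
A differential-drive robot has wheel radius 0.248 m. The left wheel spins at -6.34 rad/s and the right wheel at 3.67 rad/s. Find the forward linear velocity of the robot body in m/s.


v = r*(wR + wL)/2 = 0.248*(3.67 + -6.34)/2 = -0.3311

-0.3311 m/s


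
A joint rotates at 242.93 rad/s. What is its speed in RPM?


RPM = 242.93 * 60/(2*pi) = 2319.8106

2319.8106 RPM


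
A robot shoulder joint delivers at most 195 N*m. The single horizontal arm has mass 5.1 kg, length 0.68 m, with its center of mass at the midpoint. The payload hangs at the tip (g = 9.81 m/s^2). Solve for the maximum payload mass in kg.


tau_arm = m_arm*g*(L/2) = 5.1*9.81*0.68/2 = 17.0105 N*m
tau_payload = tau_max - tau_arm = 195 - 17.0105 = 177.9895
m_payload = tau_payload / (g*L) = 177.9895 / (9.81*0.68) = 26.6819

26.6819 kg


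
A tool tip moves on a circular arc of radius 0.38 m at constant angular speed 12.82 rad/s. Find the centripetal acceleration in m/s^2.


a_c = omega^2 * r = 12.82^2 * 0.38 = 62.4539

62.4539 m/s^2


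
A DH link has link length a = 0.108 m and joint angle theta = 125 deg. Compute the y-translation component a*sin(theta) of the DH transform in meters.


a*sin(theta) = 0.108*sin(125 deg) = 0.0885

0.0885 m


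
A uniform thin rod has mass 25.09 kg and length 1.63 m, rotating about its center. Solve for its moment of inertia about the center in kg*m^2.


I = (1/12)*m*L^2 = (1/12)*25.09*1.63^2 = 5.5551

5.5551 kg*m^2


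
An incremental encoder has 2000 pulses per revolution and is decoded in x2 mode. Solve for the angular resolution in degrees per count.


resolution = 360 / (PPR * 2) = 360 / 4000 = 0.0900

0.0900 degrees


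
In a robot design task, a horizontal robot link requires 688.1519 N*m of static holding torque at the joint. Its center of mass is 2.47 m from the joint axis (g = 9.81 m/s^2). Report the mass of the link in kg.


m = tau / (g*L) = 688.1519 / (9.81 * 2.47) = 28.4000

28.4000 kg


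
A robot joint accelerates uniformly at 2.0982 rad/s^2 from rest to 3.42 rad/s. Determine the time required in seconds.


t = delta_omega / alpha = 3.42 / 2.0982 = 1.6300

1.6300 s


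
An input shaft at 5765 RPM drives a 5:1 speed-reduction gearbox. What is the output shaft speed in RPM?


omega_out = omega_in / N = 5765 / 5 = 1153.0000

1153.0000 RPM


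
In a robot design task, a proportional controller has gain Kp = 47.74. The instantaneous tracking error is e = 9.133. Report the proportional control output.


u_P = Kp * e = 47.74 * 9.133 = 436.0094

436.0094


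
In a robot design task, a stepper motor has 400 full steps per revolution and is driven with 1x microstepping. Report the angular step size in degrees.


step = 360/(400*1) = 360/400 = 0.9000

0.9000 degrees


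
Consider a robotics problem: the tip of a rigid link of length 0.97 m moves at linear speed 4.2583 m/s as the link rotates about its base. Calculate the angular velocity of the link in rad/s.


omega = v / L = 4.2583 / 0.97 = 4.3900

4.3900 rad/s


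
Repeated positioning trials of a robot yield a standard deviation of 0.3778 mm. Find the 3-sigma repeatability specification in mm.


repeatability = 3*sigma = 3*0.3778 = 1.1334

1.1334 mm


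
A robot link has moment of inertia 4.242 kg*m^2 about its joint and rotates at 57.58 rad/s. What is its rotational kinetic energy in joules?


KE = (1/2)*I*omega^2 = 0.5*4.242*57.58^2 = 7032.0830

7032.0830 J


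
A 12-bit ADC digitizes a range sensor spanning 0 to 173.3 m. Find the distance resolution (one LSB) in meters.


res = range / 2^n = 173.3/2^12 = 173.3/4096 = 0.0423

0.0423 m


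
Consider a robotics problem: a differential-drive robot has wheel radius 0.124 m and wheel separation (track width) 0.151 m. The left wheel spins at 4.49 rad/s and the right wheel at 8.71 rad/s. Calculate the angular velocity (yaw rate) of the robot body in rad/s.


omega = r*(wR - wL)/L = 0.124*(8.71 - (4.49))/0.151 = 3.4654

3.4654 rad/s


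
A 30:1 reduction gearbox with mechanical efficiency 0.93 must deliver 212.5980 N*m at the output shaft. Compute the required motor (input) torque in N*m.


tau_in = tau_out / (N * eta) = 212.5980 / (30 * 0.93) = 7.6200

7.6200 N*m


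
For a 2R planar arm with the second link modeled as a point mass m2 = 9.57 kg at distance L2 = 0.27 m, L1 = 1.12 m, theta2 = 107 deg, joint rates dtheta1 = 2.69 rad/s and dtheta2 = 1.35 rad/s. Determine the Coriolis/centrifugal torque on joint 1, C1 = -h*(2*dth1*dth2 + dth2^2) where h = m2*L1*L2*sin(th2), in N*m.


h = m2*L1*L2*sin(th2) = 9.57*1.12*0.27*sin(107 deg) = 2.767515
C1 = -h*(2*2.69*1.35 + 1.35^2) = -2.767515*9.0855 = -25.1443

-25.1443 N*m


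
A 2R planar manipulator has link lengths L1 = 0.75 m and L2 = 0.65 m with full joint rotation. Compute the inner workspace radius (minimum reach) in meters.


r_min = |L1 - L2| = |0.75 - 0.65| = 0.1000

0.1000 m


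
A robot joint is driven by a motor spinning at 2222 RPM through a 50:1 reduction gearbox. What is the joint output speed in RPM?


omega_joint = omega_motor / N = 2222 / 50 = 44.4400

44.4400 RPM


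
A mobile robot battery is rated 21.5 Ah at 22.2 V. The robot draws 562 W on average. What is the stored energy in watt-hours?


E = capacity * V = 21.5*22.2 = 477.3000

477.3000 Wh


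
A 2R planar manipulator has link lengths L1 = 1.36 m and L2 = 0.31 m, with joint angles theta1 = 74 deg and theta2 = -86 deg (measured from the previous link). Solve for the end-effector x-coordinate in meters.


x = L1*cos(th1) + L2*cos(th1+th2) = 1.36*cos(74 deg) + 0.31*cos(-12 deg) = 0.6781

0.6781 m


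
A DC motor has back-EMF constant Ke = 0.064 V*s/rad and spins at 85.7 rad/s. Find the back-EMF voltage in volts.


V_emf = Ke * omega = 0.064*85.7 = 5.4848

5.4848 V


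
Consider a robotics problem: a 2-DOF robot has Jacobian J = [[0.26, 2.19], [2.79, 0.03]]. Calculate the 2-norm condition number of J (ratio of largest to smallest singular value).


JJ^T eigenvalues: trace(JJ^T) = 12.6487, det(JJ^T) = det(J)^2 = 37.23806529
s_max^2 = (12.6487 + sqrt(11.03735053))/2 = 7.98547541
s_min^2 = (12.6487 - sqrt(11.03735053))/2 = 4.66322459
kappa = s_max/s_min = sqrt(7.98547541/4.66322459) = 1.3086

1.3086


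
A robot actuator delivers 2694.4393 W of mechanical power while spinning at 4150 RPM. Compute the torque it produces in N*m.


omega = 4150 * 2*pi/60 = 434.586984 rad/s
tau = P / omega = 2694.4393 / 434.586984 = 6.2000

6.2000 N*m


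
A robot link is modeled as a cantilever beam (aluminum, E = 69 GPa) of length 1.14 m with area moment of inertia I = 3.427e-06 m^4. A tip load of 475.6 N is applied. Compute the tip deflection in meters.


delta = F*L^3/(3*E*I) = 475.6*1.14^3/(3*6.900e+10*3.427e-06)
      = 704.6223264/709389 = 9.9328e-04

9.9328e-04 m


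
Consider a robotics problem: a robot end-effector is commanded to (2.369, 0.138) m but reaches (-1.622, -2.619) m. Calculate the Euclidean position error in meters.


dx = -1.622 - (2.369) = -3.9910, dy = -2.619 - (0.138) = -2.7570
err = sqrt(15.928081 + 7.601049) = 4.8507

4.8507 m


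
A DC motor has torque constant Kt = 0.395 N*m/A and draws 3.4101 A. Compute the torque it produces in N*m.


tau = Kt * I = 0.395*3.4101 = 1.3470

1.3470 N*m


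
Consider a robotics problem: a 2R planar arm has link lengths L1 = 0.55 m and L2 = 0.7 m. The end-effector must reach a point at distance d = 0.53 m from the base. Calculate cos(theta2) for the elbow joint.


cos(th2) = (d^2 - L1^2 - L2^2)/(2*L1*L2) = (0.53^2 - 0.55^2 - 0.7^2)/(2*0.55*0.7) = -0.6644

-0.6644


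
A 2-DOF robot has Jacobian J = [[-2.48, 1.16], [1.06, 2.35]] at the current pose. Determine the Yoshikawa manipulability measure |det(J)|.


det(J) = -2.48*2.35 - (1.16)*(1.06) = -7.0576
|det(J)| = 7.0576

7.0576


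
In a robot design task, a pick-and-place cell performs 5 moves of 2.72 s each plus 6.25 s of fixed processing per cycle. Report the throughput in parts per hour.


T_cycle = 5*2.72 + 6.25 = 19.8500 s
rate = 3600/T = 181.3602

181.3602 parts/hour


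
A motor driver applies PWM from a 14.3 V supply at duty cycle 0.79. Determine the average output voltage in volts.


V_avg = V_supply * D = 14.3*0.79 = 11.2970

11.2970 V


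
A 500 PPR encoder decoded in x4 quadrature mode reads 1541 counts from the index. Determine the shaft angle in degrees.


angle = counts * 360 / (PPR*4) = 1541 * 360 / 2000 = 277.3800

277.3800 degrees


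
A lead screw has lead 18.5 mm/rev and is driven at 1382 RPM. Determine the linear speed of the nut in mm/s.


v = lead * (RPM/60) = 18.5*1382/60 = 426.1167

426.1167 mm/s


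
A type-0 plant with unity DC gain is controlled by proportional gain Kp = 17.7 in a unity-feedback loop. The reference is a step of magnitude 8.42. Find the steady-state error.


e_ss = R/(1 + Kp) = 8.42/(1 + 17.7) = 8.42/18.7000 = 0.4503

0.4503


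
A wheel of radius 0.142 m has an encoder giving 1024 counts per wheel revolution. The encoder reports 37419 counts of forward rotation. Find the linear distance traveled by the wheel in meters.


revs = 37419/1024 = 36.541992
d = revs * 2*pi*r = 36.541992 * 2*pi*0.142 = 32.6032

32.6032 m


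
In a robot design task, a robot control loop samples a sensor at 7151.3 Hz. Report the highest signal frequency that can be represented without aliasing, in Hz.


f_max = f_s/2 = 7151.3/2 = 3575.6500

3575.6500 Hz


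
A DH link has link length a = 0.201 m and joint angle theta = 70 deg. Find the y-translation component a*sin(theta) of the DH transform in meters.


a*sin(theta) = 0.201*sin(70 deg) = 0.1889

0.1889 m


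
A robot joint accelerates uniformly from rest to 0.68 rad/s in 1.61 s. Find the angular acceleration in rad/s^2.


alpha = delta_omega / t = 0.68 / 1.61 = 0.4224

0.4224 rad/s^2


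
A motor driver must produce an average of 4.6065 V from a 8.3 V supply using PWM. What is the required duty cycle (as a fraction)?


D = V_avg/V_supply = 4.6065/8.3 = 0.5550

0.5550


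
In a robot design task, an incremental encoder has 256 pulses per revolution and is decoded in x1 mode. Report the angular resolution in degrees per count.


resolution = 360 / (PPR * 1) = 360 / 256 = 1.4062

1.4062 degrees


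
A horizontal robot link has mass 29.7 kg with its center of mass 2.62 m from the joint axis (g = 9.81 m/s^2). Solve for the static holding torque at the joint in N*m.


tau = m*g*L = 29.7 * 9.81 * 2.62 = 763.3553

763.3553 N*m


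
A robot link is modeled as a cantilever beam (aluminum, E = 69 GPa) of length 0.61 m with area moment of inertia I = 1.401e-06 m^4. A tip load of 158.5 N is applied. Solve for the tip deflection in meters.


delta = F*L^3/(3*E*I) = 158.5*0.61^3/(3*6.900e+10*1.401e-06)
      = 35.9764885/290007 = 1.2405e-04

1.2405e-04 m


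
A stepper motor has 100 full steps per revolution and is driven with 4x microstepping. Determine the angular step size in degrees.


step = 360/(100*4) = 360/400 = 0.9000

0.9000 degrees


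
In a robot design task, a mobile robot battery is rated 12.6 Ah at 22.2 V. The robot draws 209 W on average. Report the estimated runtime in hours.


E = 12.6*22.2 = 279.7200 Wh
t = E/P = 279.7200/209 = 1.3384

1.3384 hours


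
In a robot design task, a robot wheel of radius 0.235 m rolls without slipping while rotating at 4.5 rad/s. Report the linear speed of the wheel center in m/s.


v = omega * r = 4.5 * 0.235 = 1.0575

1.0575 m/s


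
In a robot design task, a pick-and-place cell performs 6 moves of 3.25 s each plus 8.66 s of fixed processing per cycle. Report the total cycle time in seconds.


T = 6*3.25 + 8.66 = 28.1600

28.1600 s


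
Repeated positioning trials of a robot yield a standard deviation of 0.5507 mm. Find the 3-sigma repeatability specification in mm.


repeatability = 3*sigma = 3*0.5507 = 1.6521

1.6521 mm


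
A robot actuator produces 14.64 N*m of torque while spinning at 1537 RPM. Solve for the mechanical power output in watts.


omega = 1537 * 2*pi/60 = 160.954264 rad/s
P = tau * omega = 14.64 * 160.954264 = 2356.3704

2356.3704 W


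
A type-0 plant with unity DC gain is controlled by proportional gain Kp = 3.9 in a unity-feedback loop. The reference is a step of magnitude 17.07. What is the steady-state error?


e_ss = R/(1 + Kp) = 17.07/(1 + 3.9) = 17.07/4.9000 = 3.4837

3.4837


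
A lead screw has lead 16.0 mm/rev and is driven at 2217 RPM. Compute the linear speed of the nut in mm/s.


v = lead * (RPM/60) = 16.0*2217/60 = 591.2000

591.2000 mm/s


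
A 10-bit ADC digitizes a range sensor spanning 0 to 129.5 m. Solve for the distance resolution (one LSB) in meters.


res = range / 2^n = 129.5/2^10 = 129.5/1024 = 0.1265

0.1265 m


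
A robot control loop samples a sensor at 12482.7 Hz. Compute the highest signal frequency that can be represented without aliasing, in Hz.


f_max = f_s/2 = 12482.7/2 = 6241.3500

6241.3500 Hz


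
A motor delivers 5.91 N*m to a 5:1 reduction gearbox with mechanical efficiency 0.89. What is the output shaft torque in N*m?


tau_out = tau_in * N * eta = 5.91 * 5 * 0.89 = 26.2995

26.2995 N*m


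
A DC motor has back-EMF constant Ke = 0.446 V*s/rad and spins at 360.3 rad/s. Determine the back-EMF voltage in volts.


V_emf = Ke * omega = 0.446*360.3 = 160.6938

160.6938 V


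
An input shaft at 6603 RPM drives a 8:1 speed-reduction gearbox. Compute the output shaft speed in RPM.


omega_out = omega_in / N = 6603 / 8 = 825.3750

825.3750 RPM


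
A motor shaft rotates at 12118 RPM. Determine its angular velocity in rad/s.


omega = 12118 * 2*pi/60 = 1268.9940

1268.9940 rad/s


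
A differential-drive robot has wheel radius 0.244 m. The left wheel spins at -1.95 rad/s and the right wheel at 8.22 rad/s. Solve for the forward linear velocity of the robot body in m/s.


v = r*(wR + wL)/2 = 0.244*(8.22 + -1.95)/2 = 0.7649

0.7649 m/s


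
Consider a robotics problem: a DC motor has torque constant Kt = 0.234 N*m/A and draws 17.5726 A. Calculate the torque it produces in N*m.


tau = Kt * I = 0.234*17.5726 = 4.1120

4.1120 N*m


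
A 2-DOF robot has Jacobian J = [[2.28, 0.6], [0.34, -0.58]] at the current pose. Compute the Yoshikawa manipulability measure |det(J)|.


det(J) = 2.28*-0.58 - (0.6)*(0.34) = -1.5264
|det(J)| = 1.5264

1.5264


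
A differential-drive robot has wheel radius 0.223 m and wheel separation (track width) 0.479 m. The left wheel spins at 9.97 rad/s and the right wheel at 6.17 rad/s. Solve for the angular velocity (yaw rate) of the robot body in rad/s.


omega = r*(wR - wL)/L = 0.223*(6.17 - (9.97))/0.479 = -1.7691

-1.7691 rad/s


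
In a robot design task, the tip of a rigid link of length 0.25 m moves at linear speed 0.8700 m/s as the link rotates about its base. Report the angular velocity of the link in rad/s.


omega = v / L = 0.8700 / 0.25 = 3.4800

3.4800 rad/s


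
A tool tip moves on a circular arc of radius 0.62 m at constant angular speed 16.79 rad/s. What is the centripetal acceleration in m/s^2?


a_c = omega^2 * r = 16.79^2 * 0.62 = 174.7805

174.7805 m/s^2


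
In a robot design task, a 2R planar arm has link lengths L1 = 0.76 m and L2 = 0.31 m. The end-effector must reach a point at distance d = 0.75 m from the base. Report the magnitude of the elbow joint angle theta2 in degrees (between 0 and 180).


cos(th2) = (d^2 - L1^2 - L2^2)/(2*L1*L2) = (0.75^2 - 0.76^2 - 0.31^2)/(2*0.76*0.31) = -0.23599321
th2 = acos(-0.23599321) = 103.6502 deg

103.6502 degrees


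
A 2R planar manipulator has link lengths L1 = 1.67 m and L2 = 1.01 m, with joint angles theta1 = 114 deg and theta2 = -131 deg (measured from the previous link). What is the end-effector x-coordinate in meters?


x = L1*cos(th1) + L2*cos(th1+th2) = 1.67*cos(114 deg) + 1.01*cos(-17 deg) = 0.2866

0.2866 m


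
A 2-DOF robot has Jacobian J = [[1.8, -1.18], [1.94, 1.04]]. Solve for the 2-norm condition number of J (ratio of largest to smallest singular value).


JJ^T eigenvalues: trace(JJ^T) = 9.4776, det(JJ^T) = det(J)^2 = 17.31558544
s_max^2 = (9.4776 + sqrt(20.56256000))/2 = 7.00609795
s_min^2 = (9.4776 - sqrt(20.56256000))/2 = 2.47150205
kappa = s_max/s_min = sqrt(7.00609795/2.47150205) = 1.6837

1.6837


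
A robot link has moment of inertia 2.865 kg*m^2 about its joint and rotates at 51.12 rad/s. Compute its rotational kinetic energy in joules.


KE = (1/2)*I*omega^2 = 0.5*2.865*51.12^2 = 3743.4869

3743.4869 J


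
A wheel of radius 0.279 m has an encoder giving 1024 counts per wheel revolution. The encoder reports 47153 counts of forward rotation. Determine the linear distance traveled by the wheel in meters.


revs = 47153/1024 = 46.047852
d = revs * 2*pi*r = 46.047852 * 2*pi*0.279 = 80.7223

80.7223 m


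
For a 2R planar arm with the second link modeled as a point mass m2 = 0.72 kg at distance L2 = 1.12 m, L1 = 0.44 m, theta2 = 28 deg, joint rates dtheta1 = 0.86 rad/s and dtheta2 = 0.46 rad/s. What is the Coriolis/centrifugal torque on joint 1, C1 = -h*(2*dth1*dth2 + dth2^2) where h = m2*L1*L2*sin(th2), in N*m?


h = m2*L1*L2*sin(th2) = 0.72*0.44*1.12*sin(28 deg) = 0.166576
C1 = -h*(2*0.86*0.46 + 0.46^2) = -0.166576*1.0028 = -0.1670

-0.1670 N*m


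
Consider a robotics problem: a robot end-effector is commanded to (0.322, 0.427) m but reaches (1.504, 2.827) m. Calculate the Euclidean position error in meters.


dx = 1.504 - (0.322) = 1.1820, dy = 2.827 - (0.427) = 2.4000
err = sqrt(1.397124 + 5.760000) = 2.6753

2.6753 m


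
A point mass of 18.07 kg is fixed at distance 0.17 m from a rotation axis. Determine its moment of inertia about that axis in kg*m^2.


I = m*r^2 = 18.07*0.17^2 = 0.5222

0.5222 kg*m^2


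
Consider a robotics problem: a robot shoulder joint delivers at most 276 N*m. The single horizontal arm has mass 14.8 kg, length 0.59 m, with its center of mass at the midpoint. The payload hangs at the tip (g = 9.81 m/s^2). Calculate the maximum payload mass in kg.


tau_arm = m_arm*g*(L/2) = 14.8*9.81*0.59/2 = 42.8305 N*m
tau_payload = tau_max - tau_arm = 276 - 42.8305 = 233.1695
m_payload = tau_payload / (g*L) = 233.1695 / (9.81*0.59) = 40.2857

40.2857 kg


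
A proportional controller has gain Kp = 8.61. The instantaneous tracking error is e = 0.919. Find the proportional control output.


u_P = Kp * e = 8.61 * 0.919 = 7.9126

7.9126


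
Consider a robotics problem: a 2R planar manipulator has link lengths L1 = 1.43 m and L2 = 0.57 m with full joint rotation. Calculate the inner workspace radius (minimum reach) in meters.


r_min = |L1 - L2| = |1.43 - 0.57| = 0.8600

0.8600 m


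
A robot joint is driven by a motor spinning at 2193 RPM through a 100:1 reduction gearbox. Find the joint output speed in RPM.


omega_joint = omega_motor / N = 2193 / 100 = 21.9300

21.9300 RPM


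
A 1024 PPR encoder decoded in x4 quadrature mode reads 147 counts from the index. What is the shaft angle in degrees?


angle = counts * 360 / (PPR*4) = 147 * 360 / 4096 = 12.9199

12.9199 degrees


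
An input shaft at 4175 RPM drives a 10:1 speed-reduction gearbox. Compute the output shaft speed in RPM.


omega_out = omega_in / N = 4175 / 10 = 417.5000

417.5000 RPM


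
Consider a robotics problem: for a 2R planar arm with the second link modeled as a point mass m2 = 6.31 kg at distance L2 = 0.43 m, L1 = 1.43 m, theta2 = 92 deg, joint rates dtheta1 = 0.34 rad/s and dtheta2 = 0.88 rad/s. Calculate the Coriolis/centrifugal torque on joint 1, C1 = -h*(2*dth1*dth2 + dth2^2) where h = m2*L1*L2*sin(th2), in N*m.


h = m2*L1*L2*sin(th2) = 6.31*1.43*0.43*sin(92 deg) = 3.877655
C1 = -h*(2*0.34*0.88 + 0.88^2) = -3.877655*1.3728 = -5.3232

-5.3232 N*m


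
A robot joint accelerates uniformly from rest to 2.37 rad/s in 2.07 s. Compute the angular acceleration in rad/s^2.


alpha = delta_omega / t = 2.37 / 2.07 = 1.1449

1.1449 rad/s^2


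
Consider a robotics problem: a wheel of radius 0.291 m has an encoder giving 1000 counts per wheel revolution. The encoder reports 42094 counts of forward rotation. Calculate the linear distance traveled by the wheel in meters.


revs = 42094/1000 = 42.094000
d = revs * 2*pi*r = 42.094000 * 2*pi*0.291 = 76.9650

76.9650 m


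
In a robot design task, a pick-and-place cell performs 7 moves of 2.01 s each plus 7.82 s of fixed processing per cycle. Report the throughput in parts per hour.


T_cycle = 7*2.01 + 7.82 = 21.8900 s
rate = 3600/T = 164.4587

164.4587 parts/hour


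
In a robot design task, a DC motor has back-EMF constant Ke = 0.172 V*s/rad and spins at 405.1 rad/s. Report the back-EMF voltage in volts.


V_emf = Ke * omega = 0.172*405.1 = 69.6772

69.6772 V


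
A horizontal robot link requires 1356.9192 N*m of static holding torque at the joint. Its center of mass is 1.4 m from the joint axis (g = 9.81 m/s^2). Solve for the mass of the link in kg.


m = tau / (g*L) = 1356.9192 / (9.81 * 1.4) = 98.8000

98.8000 kg


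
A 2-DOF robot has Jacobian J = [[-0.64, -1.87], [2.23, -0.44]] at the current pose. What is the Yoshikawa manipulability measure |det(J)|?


det(J) = -0.64*-0.44 - (-1.87)*(2.23) = 4.4517
|det(J)| = 4.4517

4.4517


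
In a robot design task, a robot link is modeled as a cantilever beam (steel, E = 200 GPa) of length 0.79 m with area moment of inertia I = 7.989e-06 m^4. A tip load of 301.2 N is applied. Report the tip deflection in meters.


delta = F*L^3/(3*E*I) = 301.2*0.79^3/(3*2.000e+11*7.989e-06)
      = 148.5033468/4793400 = 3.0981e-05

3.0981e-05 m


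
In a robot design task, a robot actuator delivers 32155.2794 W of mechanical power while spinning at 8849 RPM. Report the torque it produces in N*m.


omega = 8849 * 2*pi/60 = 926.665113 rad/s
tau = P / omega = 32155.2794 / 926.665113 = 34.7000

34.7000 N*m


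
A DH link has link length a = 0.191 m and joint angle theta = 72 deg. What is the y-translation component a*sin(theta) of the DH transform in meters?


a*sin(theta) = 0.191*sin(72 deg) = 0.1817

0.1817 m


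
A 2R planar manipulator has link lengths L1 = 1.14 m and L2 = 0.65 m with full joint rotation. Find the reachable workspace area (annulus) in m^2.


r_max = L1 + L2 = 1.7900, r_min = |L1 - L2| = 0.4900
A = pi*(r_max^2 - r_min^2) = pi*(3.2041 - 0.2401) = 9.3117

9.3117 m^2


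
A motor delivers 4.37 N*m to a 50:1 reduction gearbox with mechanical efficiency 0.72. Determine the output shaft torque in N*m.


tau_out = tau_in * N * eta = 4.37 * 50 * 0.72 = 157.3200

157.3200 N*m


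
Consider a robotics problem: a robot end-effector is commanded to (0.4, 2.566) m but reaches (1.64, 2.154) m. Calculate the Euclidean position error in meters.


dx = 1.64 - (0.4) = 1.2400, dy = 2.154 - (2.566) = -0.4120
err = sqrt(1.537600 + 0.169744) = 1.3067

1.3067 m


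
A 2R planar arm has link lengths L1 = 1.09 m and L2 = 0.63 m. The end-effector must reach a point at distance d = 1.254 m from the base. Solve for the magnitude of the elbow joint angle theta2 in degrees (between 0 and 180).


cos(th2) = (d^2 - L1^2 - L2^2)/(2*L1*L2) = (1.254^2 - 1.09^2 - 0.63^2)/(2*1.09*0.63) = -0.00908985
th2 = acos(-0.00908985) = 90.5208 deg

90.5208 degrees


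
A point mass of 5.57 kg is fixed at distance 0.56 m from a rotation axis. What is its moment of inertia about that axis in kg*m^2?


I = m*r^2 = 5.57*0.56^2 = 1.7468

1.7468 kg*m^2


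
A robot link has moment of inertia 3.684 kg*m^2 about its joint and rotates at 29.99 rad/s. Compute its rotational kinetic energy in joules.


KE = (1/2)*I*omega^2 = 0.5*3.684*29.99^2 = 1656.6950

1656.6950 J


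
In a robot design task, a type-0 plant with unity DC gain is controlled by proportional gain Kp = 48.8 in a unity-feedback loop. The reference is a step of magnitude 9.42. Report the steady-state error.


e_ss = R/(1 + Kp) = 9.42/(1 + 48.8) = 9.42/49.8000 = 0.1892

0.1892


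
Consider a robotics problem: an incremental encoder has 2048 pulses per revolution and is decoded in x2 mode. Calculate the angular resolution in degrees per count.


resolution = 360 / (PPR * 2) = 360 / 4096 = 0.0879

0.0879 degrees


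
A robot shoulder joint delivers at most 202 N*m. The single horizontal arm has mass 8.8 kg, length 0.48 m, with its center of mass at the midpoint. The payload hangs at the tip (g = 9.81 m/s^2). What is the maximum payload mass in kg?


tau_arm = m_arm*g*(L/2) = 8.8*9.81*0.48/2 = 20.7187 N*m
tau_payload = tau_max - tau_arm = 202 - 20.7187 = 181.2813
m_payload = tau_payload / (g*L) = 181.2813 / (9.81*0.48) = 38.4984

38.4984 kg


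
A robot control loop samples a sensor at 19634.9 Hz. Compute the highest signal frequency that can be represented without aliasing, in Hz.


f_max = f_s/2 = 19634.9/2 = 9817.4500

9817.4500 Hz


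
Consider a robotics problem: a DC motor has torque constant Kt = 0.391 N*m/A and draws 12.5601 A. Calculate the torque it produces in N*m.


tau = Kt * I = 0.391*12.5601 = 4.9110

4.9110 N*m


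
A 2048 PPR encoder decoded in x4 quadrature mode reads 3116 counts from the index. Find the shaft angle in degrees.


angle = counts * 360 / (PPR*4) = 3116 * 360 / 8192 = 136.9336

136.9336 degrees


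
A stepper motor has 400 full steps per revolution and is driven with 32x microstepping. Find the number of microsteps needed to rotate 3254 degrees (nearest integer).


step_size = 360/(400*32) = 360/12800 = 0.028125 deg
n = 3254/(360/12800) = 3254*12800/360 = 115697.7778 -> 115698

115698 steps


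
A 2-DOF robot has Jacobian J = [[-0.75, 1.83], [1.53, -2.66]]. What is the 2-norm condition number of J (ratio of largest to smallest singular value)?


JJ^T eigenvalues: trace(JJ^T) = 13.3279, det(JJ^T) = det(J)^2 = 0.64786401
s_max^2 = (13.3279 + sqrt(175.04146237))/2 = 13.27911180
s_min^2 = (13.3279 - sqrt(175.04146237))/2 = 0.04878820
kappa = s_max/s_min = sqrt(13.27911180/0.04878820) = 16.4978

16.4978


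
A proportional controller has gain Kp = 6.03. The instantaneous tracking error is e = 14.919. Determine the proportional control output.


u_P = Kp * e = 6.03 * 14.919 = 89.9616

89.9616


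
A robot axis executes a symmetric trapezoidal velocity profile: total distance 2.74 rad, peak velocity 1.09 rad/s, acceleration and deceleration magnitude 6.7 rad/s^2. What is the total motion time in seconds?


t_acc = v/a = 1.09/6.7 = 0.162687 s
d_acc = v^2/(2a) = 0.088664 rad (each ramp)
d_cruise = 2.74 - 2*0.088664 = 2.562672 rad
t_cruise = 2.562672/1.09 = 2.351075 s
t_total = 2*0.162687 + 2.351075 = 2.6764

2.6764 s


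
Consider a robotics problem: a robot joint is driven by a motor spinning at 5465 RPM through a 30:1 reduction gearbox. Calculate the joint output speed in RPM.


omega_joint = omega_motor / N = 5465 / 30 = 182.1667

182.1667 RPM


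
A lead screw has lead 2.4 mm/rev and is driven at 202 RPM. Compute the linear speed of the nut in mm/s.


v = lead * (RPM/60) = 2.4*202/60 = 8.0800

8.0800 mm/s


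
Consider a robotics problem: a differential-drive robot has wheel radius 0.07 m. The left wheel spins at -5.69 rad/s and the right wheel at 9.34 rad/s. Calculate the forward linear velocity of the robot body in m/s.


v = r*(wR + wL)/2 = 0.07*(9.34 + -5.69)/2 = 0.1278

0.1278 m/s


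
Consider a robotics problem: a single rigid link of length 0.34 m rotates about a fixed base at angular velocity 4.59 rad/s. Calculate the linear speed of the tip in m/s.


v = L*omega = 0.34 * 4.59 = 1.5606

1.5606 m/s


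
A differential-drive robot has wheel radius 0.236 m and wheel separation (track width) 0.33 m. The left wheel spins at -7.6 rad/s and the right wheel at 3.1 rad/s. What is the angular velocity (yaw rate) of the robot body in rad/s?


omega = r*(wR - wL)/L = 0.236*(3.1 - (-7.6))/0.33 = 7.6521

7.6521 rad/s


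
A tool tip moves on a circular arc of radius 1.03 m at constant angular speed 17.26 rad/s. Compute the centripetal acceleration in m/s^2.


a_c = omega^2 * r = 17.26^2 * 1.03 = 306.8448

306.8448 m/s^2


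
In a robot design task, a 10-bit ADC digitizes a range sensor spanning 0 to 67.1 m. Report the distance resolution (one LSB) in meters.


res = range / 2^n = 67.1/2^10 = 67.1/1024 = 0.0655

0.0655 m


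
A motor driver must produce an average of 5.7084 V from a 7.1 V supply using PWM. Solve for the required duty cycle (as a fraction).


D = V_avg/V_supply = 5.7084/7.1 = 0.8040

0.8040


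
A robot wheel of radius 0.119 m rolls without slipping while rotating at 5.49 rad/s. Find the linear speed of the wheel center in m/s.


v = omega * r = 5.49 * 0.119 = 0.6533

0.6533 m/s


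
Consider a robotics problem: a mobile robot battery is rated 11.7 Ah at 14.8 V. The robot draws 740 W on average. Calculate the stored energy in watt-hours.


E = capacity * V = 11.7*14.8 = 173.1600

173.1600 Wh


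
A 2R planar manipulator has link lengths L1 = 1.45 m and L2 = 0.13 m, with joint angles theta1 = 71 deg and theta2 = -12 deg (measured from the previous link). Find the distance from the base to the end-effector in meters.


x = L1*cos(th1) + L2*cos(th1+th2) = 0.539029
y = L1*sin(th1) + L2*sin(th1+th2) = 1.482434
d = sqrt(x^2 + y^2) = sqrt(0.290552 + 2.197611) = 1.5774

1.5774 m
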